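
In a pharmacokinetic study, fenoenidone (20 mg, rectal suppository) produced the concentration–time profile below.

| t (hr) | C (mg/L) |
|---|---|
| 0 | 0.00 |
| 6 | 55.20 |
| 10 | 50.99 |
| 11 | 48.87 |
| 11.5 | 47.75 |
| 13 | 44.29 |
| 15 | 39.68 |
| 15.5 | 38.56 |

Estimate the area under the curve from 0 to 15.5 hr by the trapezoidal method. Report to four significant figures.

Trapezoidal AUC_0→15.5:
  [0→6]: (0.00+55.20)/2 × 6 = 165.6
  [6→10]: (55.20+50.99)/2 × 4 = 212.38
  [10→11]: (50.99+48.87)/2 × 1 = 49.93
  [11→11.5]: (48.87+47.75)/2 × 0.5 = 24.155
  [11.5→13]: (47.75+44.29)/2 × 1.5 = 69.03
  [13→15]: (44.29+39.68)/2 × 2 = 83.97
  [15→15.5]: (39.68+38.56)/2 × 0.5 = 19.56
  Sum = 624.625 mg/L·hr

AUC = 624.6 mg/L·hr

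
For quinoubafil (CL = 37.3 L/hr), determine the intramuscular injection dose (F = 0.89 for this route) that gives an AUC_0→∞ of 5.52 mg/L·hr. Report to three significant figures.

Dose = 231 mg

Dose = CL × AUC_0→∞ / F
     = 37.3 × 5.52 / 0.89 = 231.344 mg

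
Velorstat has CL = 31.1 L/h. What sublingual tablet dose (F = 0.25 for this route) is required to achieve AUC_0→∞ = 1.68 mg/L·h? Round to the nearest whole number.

Dose = 209 mg

Dose = CL × AUC_0→∞ / F
     = 31.1 × 1.68 / 0.25 = 208.992 mg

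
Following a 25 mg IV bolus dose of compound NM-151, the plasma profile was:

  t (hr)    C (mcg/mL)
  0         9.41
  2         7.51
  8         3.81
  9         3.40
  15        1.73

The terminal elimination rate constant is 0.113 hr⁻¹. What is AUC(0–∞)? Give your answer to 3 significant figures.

AUC = 85.2 mcg/mL·hr

Trapezoidal AUC_0→15:
  [0→2]: (9.41+7.51)/2 × 2 = 16.92
  [2→8]: (7.51+3.81)/2 × 6 = 33.96
  [8→9]: (3.81+3.40)/2 × 1 = 3.605
  [9→15]: (3.40+1.73)/2 × 6 = 15.39
  Sum = 69.875 mcg/mL·hr
Extrapolated tail: C_last / k_e = 1.73 / 0.113 = 15.310
AUC_0→∞ = 69.875 + 15.310 = 85.185 mcg/mL·hr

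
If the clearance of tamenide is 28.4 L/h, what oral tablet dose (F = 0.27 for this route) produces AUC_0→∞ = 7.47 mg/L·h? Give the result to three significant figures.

Dose = 786 mg

Dose = CL × AUC_0→∞ / F
     = 28.4 × 7.47 / 0.27 = 785.733 mg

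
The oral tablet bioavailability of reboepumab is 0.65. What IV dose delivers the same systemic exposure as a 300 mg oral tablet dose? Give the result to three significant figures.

Systemic exposure from an extravascular dose = F × D_ev, so the equivalent IV dose is F × D_ev.
D_iv = F × D_ev = 0.65 × 300 = 195 mg

D_iv = 195 mg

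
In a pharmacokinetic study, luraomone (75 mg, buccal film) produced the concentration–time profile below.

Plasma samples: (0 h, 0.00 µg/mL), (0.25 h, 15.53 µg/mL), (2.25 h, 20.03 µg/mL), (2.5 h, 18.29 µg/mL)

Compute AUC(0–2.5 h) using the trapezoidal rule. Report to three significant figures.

AUC = 42.3 µg/mL·h

Trapezoidal AUC_0→2.5:
  [0→0.25]: (0.00+15.53)/2 × 0.25 = 1.94125
  [0.25→2.25]: (15.53+20.03)/2 × 2 = 35.56
  [2.25→2.5]: (20.03+18.29)/2 × 0.25 = 4.79
  Sum = 42.29125 µg/mL·h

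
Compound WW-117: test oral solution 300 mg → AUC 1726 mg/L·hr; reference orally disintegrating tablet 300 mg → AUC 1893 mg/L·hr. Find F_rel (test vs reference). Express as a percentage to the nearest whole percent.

F_rel = (AUC_test/D_test) / (AUC_ref/D_ref)
      = (1726/300) / (1893/300)
      = 5.75333 / 6.31 = 0.9118 = 91.18%

F_rel = 91%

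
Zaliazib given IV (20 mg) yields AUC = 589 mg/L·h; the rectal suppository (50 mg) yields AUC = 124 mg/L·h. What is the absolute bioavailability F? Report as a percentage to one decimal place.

F = 8.4%

F = (AUC_ev / D_ev) / (AUC_iv / D_iv)
  = (124/50) / (589/20)
  = 2.48 / 29.45 = 0.0842
  = 8.42%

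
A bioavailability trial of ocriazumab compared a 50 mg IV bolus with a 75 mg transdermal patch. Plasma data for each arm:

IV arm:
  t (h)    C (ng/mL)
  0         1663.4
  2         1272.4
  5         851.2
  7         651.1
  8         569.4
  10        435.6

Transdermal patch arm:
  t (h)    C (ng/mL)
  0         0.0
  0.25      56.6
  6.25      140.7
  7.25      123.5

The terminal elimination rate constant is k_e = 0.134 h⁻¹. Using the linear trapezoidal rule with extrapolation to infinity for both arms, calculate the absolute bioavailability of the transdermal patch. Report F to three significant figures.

Trapezoidal AUC_0→10 (IV):
  [0→2]: (1663.4+1272.4)/2 × 2 = 2935.8
  [2→5]: (1272.4+851.2)/2 × 3 = 3185.4
  [5→7]: (851.2+651.1)/2 × 2 = 1502.3
  [7→8]: (651.1+569.4)/2 × 1 = 610.25
  [8→10]: (569.4+435.6)/2 × 2 = 1005.0
  Sum = 9238.75 ng/mL·h
IV tail: 435.6/0.134 = 3250.746; AUC_iv,0→∞ = 9238.75 + 3250.746 = 12489.496 ng/mL·h
Trapezoidal AUC_0→7.25 (transdermal patch):
  [0→0.25]: (0.0+56.6)/2 × 0.25 = 7.075
  [0.25→6.25]: (56.6+140.7)/2 × 6 = 591.9
  [6.25→7.25]: (140.7+123.5)/2 × 1 = 132.1
  Sum = 731.075 ng/mL·h
transdermal patch tail: 123.5/0.134 = 921.642; AUC_ev,0→∞ = 731.075 + 921.642 = 1652.717 ng/mL·h
F = (AUC_ev/D_ev)/(AUC_iv/D_iv) = (1652.717/75)/(12489.496/50) = 22.0362/249.78992 = 0.0882

F = 0.0882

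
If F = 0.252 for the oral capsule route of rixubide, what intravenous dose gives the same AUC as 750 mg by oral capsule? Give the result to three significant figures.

Systemic exposure from an extravascular dose = F × D_ev, so the equivalent IV dose is F × D_ev.
D_iv = F × D_ev = 0.252 × 750 = 189 mg

D_iv = 189 mg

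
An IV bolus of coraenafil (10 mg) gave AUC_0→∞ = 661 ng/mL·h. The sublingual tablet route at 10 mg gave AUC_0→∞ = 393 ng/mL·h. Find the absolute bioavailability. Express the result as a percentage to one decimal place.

F = 59.5%

F = (AUC_ev / D_ev) / (AUC_iv / D_iv)
  = (393/10) / (661/10)
  = 39.3 / 66.1 = 0.5946
  = 59.46%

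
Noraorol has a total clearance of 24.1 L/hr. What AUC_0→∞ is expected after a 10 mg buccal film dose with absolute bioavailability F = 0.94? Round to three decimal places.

AUC_0→∞ = F × Dose / CL
        = 0.94 × 10 / 24.1 = 0.390041 mg/L·hr

AUC = 0.390 mg/L·hr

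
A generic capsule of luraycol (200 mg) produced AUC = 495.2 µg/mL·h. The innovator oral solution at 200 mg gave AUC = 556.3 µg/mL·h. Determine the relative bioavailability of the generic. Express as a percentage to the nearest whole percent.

F_rel = (AUC_test/D_test) / (AUC_ref/D_ref)
      = (495.2/200) / (556.3/200)
      = 2.476 / 2.7815 = 0.8902 = 89.02%

F_rel = 89%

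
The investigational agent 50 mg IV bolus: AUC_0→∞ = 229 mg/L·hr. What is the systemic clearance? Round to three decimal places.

CL = Dose_iv / AUC_0→∞
   = 50 / 229 = 0.218341 L/hr

CL = 0.218 L/hr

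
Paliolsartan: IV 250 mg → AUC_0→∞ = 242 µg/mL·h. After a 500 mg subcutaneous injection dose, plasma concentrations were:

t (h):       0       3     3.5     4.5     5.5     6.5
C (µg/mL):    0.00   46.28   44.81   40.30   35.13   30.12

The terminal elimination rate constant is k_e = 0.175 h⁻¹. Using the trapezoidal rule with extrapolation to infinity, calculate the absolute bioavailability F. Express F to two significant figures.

Trapezoidal AUC_0→6.5 (subcutaneous injection):
  [0→3]: (0.00+46.28)/2 × 3 = 69.42
  [3→3.5]: (46.28+44.81)/2 × 0.5 = 22.7725
  [3.5→4.5]: (44.81+40.30)/2 × 1 = 42.555
  [4.5→5.5]: (40.30+35.13)/2 × 1 = 37.715
  [5.5→6.5]: (35.13+30.12)/2 × 1 = 32.625
  Sum = 205.0875 µg/mL·h
Tail: C_last/k_e = 30.12/0.175 = 172.114
AUC_0→∞ (subcutaneous injection) = 205.0875 + 172.114 = 377.2015 µg/mL·h
F = (AUC_ev/D_ev)/(AUC_iv/D_iv) = (377.2015/500)/(242/250) = 0.754403/0.968 = 0.7793

F = 0.78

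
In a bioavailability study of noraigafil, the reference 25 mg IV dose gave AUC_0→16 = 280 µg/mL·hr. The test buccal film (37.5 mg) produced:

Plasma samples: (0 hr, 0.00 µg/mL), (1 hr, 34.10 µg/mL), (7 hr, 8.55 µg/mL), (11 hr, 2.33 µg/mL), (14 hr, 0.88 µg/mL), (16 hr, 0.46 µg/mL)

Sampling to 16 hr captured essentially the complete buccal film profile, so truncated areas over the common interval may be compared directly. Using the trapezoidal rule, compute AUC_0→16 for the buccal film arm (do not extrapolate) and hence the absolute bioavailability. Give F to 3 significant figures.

F = 0.412

Trapezoidal AUC_0→16 (buccal film):
  [0→1]: (0.00+34.10)/2 × 1 = 17.05
  [1→7]: (34.10+8.55)/2 × 6 = 127.95
  [7→11]: (8.55+2.33)/2 × 4 = 21.76
  [11→14]: (2.33+0.88)/2 × 3 = 4.815
  [14→16]: (0.88+0.46)/2 × 2 = 1.34
  Sum = 172.915 µg/mL·hr
F = (AUC_ev/D_ev)/(AUC_iv/D_iv) = (172.915/37.5)/(280/25) = 4.61107/11.2 = 0.4117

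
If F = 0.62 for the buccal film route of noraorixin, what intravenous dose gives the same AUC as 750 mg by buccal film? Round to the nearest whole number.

D_iv = 465 mg

Systemic exposure from an extravascular dose = F × D_ev, so the equivalent IV dose is F × D_ev.
D_iv = F × D_ev = 0.62 × 750 = 465 mg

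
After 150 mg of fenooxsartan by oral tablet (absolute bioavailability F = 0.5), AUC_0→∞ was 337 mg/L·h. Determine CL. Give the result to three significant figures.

CL = F × Dose / AUC_0→∞
   = 0.5 × 150 / 337 = 0.222552 L/h

CL = 0.223 L/h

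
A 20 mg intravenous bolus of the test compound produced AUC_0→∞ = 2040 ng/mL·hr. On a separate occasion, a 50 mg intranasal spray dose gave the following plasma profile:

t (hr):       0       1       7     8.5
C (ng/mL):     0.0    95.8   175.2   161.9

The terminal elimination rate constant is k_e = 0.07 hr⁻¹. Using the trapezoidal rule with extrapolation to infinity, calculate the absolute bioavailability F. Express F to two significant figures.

F = 0.67

Trapezoidal AUC_0→8.5 (intranasal spray):
  [0→1]: (0.0+95.8)/2 × 1 = 47.9
  [1→7]: (95.8+175.2)/2 × 6 = 813.0
  [7→8.5]: (175.2+161.9)/2 × 1.5 = 252.825
  Sum = 1113.725 ng/mL·hr
Tail: C_last/k_e = 161.9/0.07 = 2312.857
AUC_0→∞ (intranasal spray) = 1113.725 + 2312.857 = 3426.582 ng/mL·hr
F = (AUC_ev/D_ev)/(AUC_iv/D_iv) = (3426.582/50)/(2040/20) = 68.53164/102 = 0.6719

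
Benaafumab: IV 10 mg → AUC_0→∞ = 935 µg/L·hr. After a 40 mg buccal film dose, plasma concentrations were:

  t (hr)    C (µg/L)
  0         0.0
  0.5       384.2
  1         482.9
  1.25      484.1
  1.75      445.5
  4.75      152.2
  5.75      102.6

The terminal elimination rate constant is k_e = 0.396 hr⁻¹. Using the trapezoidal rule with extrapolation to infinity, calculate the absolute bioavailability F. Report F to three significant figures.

Trapezoidal AUC_0→5.75 (buccal film):
  [0→0.5]: (0.0+384.2)/2 × 0.5 = 96.05
  [0.5→1]: (384.2+482.9)/2 × 0.5 = 216.775
  [1→1.25]: (482.9+484.1)/2 × 0.25 = 120.875
  [1.25→1.75]: (484.1+445.5)/2 × 0.5 = 232.4
  [1.75→4.75]: (445.5+152.2)/2 × 3 = 896.55
  [4.75→5.75]: (152.2+102.6)/2 × 1 = 127.4
  Sum = 1690.05 µg/L·hr
Tail: C_last/k_e = 102.6/0.396 = 259.091
AUC_0→∞ (buccal film) = 1690.05 + 259.091 = 1949.141 µg/L·hr
F = (AUC_ev/D_ev)/(AUC_iv/D_iv) = (1949.141/40)/(935/10) = 48.728525/93.5 = 0.5212

F = 0.521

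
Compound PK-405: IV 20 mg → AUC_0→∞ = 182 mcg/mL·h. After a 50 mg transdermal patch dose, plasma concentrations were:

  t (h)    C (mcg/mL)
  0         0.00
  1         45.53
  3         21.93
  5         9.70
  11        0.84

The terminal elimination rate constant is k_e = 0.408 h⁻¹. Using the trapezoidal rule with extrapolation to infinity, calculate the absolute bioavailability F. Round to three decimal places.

F = 0.342

Trapezoidal AUC_0→11 (transdermal patch):
  [0→1]: (0.00+45.53)/2 × 1 = 22.765
  [1→3]: (45.53+21.93)/2 × 2 = 67.46
  [3→5]: (21.93+9.70)/2 × 2 = 31.63
  [5→11]: (9.70+0.84)/2 × 6 = 31.62
  Sum = 153.475 mcg/mL·h
Tail: C_last/k_e = 0.84/0.408 = 2.059
AUC_0→∞ (transdermal patch) = 153.475 + 2.059 = 155.534 mcg/mL·h
F = (AUC_ev/D_ev)/(AUC_iv/D_iv) = (155.534/50)/(182/20) = 3.11068/9.1 = 0.3418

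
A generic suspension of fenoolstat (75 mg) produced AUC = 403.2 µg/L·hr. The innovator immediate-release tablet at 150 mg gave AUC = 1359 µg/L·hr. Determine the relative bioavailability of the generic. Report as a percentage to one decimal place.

F_rel = (AUC_test/D_test) / (AUC_ref/D_ref)
      = (403.2/75) / (1359/150)
      = 5.376 / 9.06 = 0.5934 = 59.34%

F_rel = 59.3%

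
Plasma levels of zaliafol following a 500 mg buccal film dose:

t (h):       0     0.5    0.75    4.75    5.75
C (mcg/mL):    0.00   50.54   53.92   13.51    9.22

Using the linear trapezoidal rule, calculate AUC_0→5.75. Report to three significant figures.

Trapezoidal AUC_0→5.75:
  [0→0.5]: (0.00+50.54)/2 × 0.5 = 12.635
  [0.5→0.75]: (50.54+53.92)/2 × 0.25 = 13.0575
  [0.75→4.75]: (53.92+13.51)/2 × 4 = 134.86
  [4.75→5.75]: (13.51+9.22)/2 × 1 = 11.365
  Sum = 171.9175 mcg/mL·h

AUC = 172 mcg/mL·h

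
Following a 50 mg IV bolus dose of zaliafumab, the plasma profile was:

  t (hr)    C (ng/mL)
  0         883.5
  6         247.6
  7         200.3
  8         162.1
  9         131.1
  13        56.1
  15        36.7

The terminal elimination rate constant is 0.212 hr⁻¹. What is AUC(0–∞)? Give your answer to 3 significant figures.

Trapezoidal AUC_0→15:
  [0→6]: (883.5+247.6)/2 × 6 = 3393.3
  [6→7]: (247.6+200.3)/2 × 1 = 223.95
  [7→8]: (200.3+162.1)/2 × 1 = 181.2
  [8→9]: (162.1+131.1)/2 × 1 = 146.6
  [9→13]: (131.1+56.1)/2 × 4 = 374.4
  [13→15]: (56.1+36.7)/2 × 2 = 92.8
  Sum = 4412.25 ng/mL·hr
Extrapolated tail: C_last / k_e = 36.7 / 0.212 = 173.113
AUC_0→∞ = 4412.25 + 173.113 = 4585.363 ng/mL·hr

AUC = 4590 ng/mL·hr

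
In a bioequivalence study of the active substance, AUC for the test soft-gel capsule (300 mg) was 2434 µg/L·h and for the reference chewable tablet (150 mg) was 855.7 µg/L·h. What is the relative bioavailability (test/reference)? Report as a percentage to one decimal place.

F_rel = (AUC_test/D_test) / (AUC_ref/D_ref)
      = (2434/300) / (855.7/150)
      = 8.11333 / 5.70467 = 1.4222 = 142.22%

F_rel = 142.2%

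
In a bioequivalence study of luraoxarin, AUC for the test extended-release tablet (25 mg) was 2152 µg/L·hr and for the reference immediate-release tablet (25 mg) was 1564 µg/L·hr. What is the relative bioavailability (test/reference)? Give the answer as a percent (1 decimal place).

F_rel = 137.6%

F_rel = (AUC_test/D_test) / (AUC_ref/D_ref)
      = (2152/25) / (1564/25)
      = 86.08 / 62.56 = 1.3760 = 137.60%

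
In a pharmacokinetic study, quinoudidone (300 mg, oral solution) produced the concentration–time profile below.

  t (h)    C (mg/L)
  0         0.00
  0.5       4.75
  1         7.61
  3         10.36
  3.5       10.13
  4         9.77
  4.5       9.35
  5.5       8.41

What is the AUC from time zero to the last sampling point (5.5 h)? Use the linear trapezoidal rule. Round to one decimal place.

Trapezoidal AUC_0→5.5:
  [0→0.5]: (0.00+4.75)/2 × 0.5 = 1.1875
  [0.5→1]: (4.75+7.61)/2 × 0.5 = 3.09
  [1→3]: (7.61+10.36)/2 × 2 = 17.97
  [3→3.5]: (10.36+10.13)/2 × 0.5 = 5.1225
  [3.5→4]: (10.13+9.77)/2 × 0.5 = 4.975
  [4→4.5]: (9.77+9.35)/2 × 0.5 = 4.78
  [4.5→5.5]: (9.35+8.41)/2 × 1 = 8.88
  Sum = 46.005 mg/L·h

AUC = 46.0 mg/L·h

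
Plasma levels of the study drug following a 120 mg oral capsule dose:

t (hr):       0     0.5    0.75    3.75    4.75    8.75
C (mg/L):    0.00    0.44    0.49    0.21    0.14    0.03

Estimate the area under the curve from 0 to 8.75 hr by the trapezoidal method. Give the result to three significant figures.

AUC = 1.79 mg/L·hr

Trapezoidal AUC_0→8.75:
  [0→0.5]: (0.00+0.44)/2 × 0.5 = 0.11
  [0.5→0.75]: (0.44+0.49)/2 × 0.25 = 0.11625
  [0.75→3.75]: (0.49+0.21)/2 × 3 = 1.05
  [3.75→4.75]: (0.21+0.14)/2 × 1 = 0.175
  [4.75→8.75]: (0.14+0.03)/2 × 4 = 0.34
  Sum = 1.79125 mg/L·hr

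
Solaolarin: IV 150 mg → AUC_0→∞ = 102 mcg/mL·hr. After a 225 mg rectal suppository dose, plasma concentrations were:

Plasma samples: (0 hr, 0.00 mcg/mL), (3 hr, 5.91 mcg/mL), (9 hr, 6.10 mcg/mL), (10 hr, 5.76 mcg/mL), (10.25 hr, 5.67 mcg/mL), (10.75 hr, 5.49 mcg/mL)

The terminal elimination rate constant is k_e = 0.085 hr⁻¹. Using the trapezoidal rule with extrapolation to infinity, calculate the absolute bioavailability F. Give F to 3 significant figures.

Trapezoidal AUC_0→10.75 (rectal suppository):
  [0→3]: (0.00+5.91)/2 × 3 = 8.865
  [3→9]: (5.91+6.10)/2 × 6 = 36.03
  [9→10]: (6.10+5.76)/2 × 1 = 5.93
  [10→10.25]: (5.76+5.67)/2 × 0.25 = 1.42875
  [10.25→10.75]: (5.67+5.49)/2 × 0.5 = 2.79
  Sum = 55.04375 mcg/mL·hr
Tail: C_last/k_e = 5.49/0.085 = 64.588
AUC_0→∞ (rectal suppository) = 55.04375 + 64.588 = 119.63175 mcg/mL·hr
F = (AUC_ev/D_ev)/(AUC_iv/D_iv) = (119.63175/225)/(102/150) = 0.531697/0.68 = 0.7819

F = 0.782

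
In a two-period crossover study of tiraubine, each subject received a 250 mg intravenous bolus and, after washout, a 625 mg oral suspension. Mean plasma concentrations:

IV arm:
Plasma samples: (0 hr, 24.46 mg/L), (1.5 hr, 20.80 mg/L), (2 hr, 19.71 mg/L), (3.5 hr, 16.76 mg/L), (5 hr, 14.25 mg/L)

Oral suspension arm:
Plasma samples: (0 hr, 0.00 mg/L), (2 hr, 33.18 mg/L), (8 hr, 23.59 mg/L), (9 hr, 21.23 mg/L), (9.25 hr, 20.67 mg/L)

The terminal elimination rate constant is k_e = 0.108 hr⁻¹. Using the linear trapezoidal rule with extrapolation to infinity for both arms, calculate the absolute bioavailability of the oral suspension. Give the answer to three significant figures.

F = 0.746

Trapezoidal AUC_0→5 (IV):
  [0→1.5]: (24.46+20.80)/2 × 1.5 = 33.945
  [1.5→2]: (20.80+19.71)/2 × 0.5 = 10.1275
  [2→3.5]: (19.71+16.76)/2 × 1.5 = 27.3525
  [3.5→5]: (16.76+14.25)/2 × 1.5 = 23.2575
  Sum = 94.6825 mg/L·hr
IV tail: 14.25/0.108 = 131.944; AUC_iv,0→∞ = 94.6825 + 131.944 = 226.6265 mg/L·hr
Trapezoidal AUC_0→9.25 (oral suspension):
  [0→2]: (0.00+33.18)/2 × 2 = 33.18
  [2→8]: (33.18+23.59)/2 × 6 = 170.31
  [8→9]: (23.59+21.23)/2 × 1 = 22.41
  [9→9.25]: (21.23+20.67)/2 × 0.25 = 5.2375
  Sum = 231.1375 mg/L·hr
oral suspension tail: 20.67/0.108 = 191.389; AUC_ev,0→∞ = 231.1375 + 191.389 = 422.5265 mg/L·hr
F = (AUC_ev/D_ev)/(AUC_iv/D_iv) = (422.5265/625)/(226.6265/250) = 0.6760424/0.906506 = 0.7458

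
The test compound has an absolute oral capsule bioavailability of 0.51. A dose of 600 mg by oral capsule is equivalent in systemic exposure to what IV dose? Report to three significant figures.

D_iv = 306 mg

Systemic exposure from an extravascular dose = F × D_ev, so the equivalent IV dose is F × D_ev.
D_iv = F × D_ev = 0.51 × 600 = 306 mg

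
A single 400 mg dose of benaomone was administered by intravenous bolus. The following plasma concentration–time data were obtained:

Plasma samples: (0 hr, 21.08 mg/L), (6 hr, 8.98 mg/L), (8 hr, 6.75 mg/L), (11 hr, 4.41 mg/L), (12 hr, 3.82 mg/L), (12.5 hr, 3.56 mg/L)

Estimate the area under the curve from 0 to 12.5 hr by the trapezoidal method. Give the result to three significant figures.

Trapezoidal AUC_0→12.5:
  [0→6]: (21.08+8.98)/2 × 6 = 90.18
  [6→8]: (8.98+6.75)/2 × 2 = 15.73
  [8→11]: (6.75+4.41)/2 × 3 = 16.74
  [11→12]: (4.41+3.82)/2 × 1 = 4.115
  [12→12.5]: (3.82+3.56)/2 × 0.5 = 1.845
  Sum = 128.61 mg/L·hr

AUC = 129 mg/L·hr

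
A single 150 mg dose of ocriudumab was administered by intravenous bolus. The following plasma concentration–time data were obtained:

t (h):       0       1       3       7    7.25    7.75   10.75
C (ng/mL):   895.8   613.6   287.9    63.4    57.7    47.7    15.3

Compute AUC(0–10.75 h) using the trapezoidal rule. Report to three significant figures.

AUC = 2490 ng/mL·h

Trapezoidal AUC_0→10.75:
  [0→1]: (895.8+613.6)/2 × 1 = 754.7
  [1→3]: (613.6+287.9)/2 × 2 = 901.5
  [3→7]: (287.9+63.4)/2 × 4 = 702.6
  [7→7.25]: (63.4+57.7)/2 × 0.25 = 15.1375
  [7.25→7.75]: (57.7+47.7)/2 × 0.5 = 26.35
  [7.75→10.75]: (47.7+15.3)/2 × 3 = 94.5
  Sum = 2494.7875 ng/mL·h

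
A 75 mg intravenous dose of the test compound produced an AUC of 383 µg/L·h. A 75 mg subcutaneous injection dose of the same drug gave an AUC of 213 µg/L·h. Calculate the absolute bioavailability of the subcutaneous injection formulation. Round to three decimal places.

F = 0.556

F = (AUC_ev / D_ev) / (AUC_iv / D_iv)
  = (213/75) / (383/75)
  = 2.84 / 5.10667 = 0.5561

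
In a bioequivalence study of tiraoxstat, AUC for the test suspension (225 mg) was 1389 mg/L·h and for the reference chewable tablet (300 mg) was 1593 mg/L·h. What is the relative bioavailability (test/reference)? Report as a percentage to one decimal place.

F_rel = (AUC_test/D_test) / (AUC_ref/D_ref)
      = (1389/225) / (1593/300)
      = 6.17333 / 5.31 = 1.1626 = 116.26%

F_rel = 116.3%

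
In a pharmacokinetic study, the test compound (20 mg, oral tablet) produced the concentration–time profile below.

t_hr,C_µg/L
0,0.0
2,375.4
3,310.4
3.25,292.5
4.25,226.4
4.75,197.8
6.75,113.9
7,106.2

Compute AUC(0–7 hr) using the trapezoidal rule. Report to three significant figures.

AUC = 1500 µg/L·hr

Trapezoidal AUC_0→7:
  [0→2]: (0.0+375.4)/2 × 2 = 375.4
  [2→3]: (375.4+310.4)/2 × 1 = 342.9
  [3→3.25]: (310.4+292.5)/2 × 0.25 = 75.3625
  [3.25→4.25]: (292.5+226.4)/2 × 1 = 259.45
  [4.25→4.75]: (226.4+197.8)/2 × 0.5 = 106.05
  [4.75→6.75]: (197.8+113.9)/2 × 2 = 311.7
  [6.75→7]: (113.9+106.2)/2 × 0.25 = 27.5125
  Sum = 1498.375 µg/L·hr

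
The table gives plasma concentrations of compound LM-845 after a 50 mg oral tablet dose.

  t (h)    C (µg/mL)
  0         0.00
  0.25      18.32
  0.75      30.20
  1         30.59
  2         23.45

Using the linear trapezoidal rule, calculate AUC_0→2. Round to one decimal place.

AUC = 49.0 µg/mL·h

Trapezoidal AUC_0→2:
  [0→0.25]: (0.00+18.32)/2 × 0.25 = 2.29
  [0.25→0.75]: (18.32+30.20)/2 × 0.5 = 12.13
  [0.75→1]: (30.20+30.59)/2 × 0.25 = 7.59875
  [1→2]: (30.59+23.45)/2 × 1 = 27.02
  Sum = 49.03875 µg/mL·h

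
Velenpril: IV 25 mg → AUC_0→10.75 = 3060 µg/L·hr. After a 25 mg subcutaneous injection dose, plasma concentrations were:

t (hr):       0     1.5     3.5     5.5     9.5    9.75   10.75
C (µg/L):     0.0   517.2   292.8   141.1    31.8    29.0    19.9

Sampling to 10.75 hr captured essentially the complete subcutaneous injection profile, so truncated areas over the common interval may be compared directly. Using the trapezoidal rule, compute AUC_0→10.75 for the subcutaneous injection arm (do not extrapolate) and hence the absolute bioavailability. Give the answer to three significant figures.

Trapezoidal AUC_0→10.75 (subcutaneous injection):
  [0→1.5]: (0.0+517.2)/2 × 1.5 = 387.9
  [1.5→3.5]: (517.2+292.8)/2 × 2 = 810.0
  [3.5→5.5]: (292.8+141.1)/2 × 2 = 433.9
  [5.5→9.5]: (141.1+31.8)/2 × 4 = 345.8
  [9.5→9.75]: (31.8+29.0)/2 × 0.25 = 7.6
  [9.75→10.75]: (29.0+19.9)/2 × 1 = 24.45
  Sum = 2009.65 µg/L·hr
F = (AUC_ev/D_ev)/(AUC_iv/D_iv) = (2009.65/25)/(3060/25) = 80.386/122.4 = 0.6567

F = 0.657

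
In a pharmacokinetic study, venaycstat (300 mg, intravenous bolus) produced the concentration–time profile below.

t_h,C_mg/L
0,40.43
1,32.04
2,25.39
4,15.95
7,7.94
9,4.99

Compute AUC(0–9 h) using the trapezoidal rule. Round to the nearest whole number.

AUC = 155 mg/L·h

Trapezoidal AUC_0→9:
  [0→1]: (40.43+32.04)/2 × 1 = 36.235
  [1→2]: (32.04+25.39)/2 × 1 = 28.715
  [2→4]: (25.39+15.95)/2 × 2 = 41.34
  [4→7]: (15.95+7.94)/2 × 3 = 35.835
  [7→9]: (7.94+4.99)/2 × 2 = 12.93
  Sum = 155.055 mg/L·h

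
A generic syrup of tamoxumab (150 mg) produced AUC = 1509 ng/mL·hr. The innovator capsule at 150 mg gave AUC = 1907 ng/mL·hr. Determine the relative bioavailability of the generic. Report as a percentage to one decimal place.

F_rel = (AUC_test/D_test) / (AUC_ref/D_ref)
      = (1509/150) / (1907/150)
      = 10.06 / 12.7133 = 0.7913 = 79.13%

F_rel = 79.1%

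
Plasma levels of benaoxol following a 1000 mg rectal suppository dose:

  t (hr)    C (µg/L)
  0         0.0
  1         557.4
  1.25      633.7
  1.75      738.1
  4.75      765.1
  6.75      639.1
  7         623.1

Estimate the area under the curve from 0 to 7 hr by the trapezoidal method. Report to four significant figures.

Trapezoidal AUC_0→7:
  [0→1]: (0.0+557.4)/2 × 1 = 278.7
  [1→1.25]: (557.4+633.7)/2 × 0.25 = 148.8875
  [1.25→1.75]: (633.7+738.1)/2 × 0.5 = 342.95
  [1.75→4.75]: (738.1+765.1)/2 × 3 = 2254.8
  [4.75→6.75]: (765.1+639.1)/2 × 2 = 1404.2
  [6.75→7]: (639.1+623.1)/2 × 0.25 = 157.775
  Sum = 4587.3125 µg/L·hr

AUC = 4587 µg/L·hr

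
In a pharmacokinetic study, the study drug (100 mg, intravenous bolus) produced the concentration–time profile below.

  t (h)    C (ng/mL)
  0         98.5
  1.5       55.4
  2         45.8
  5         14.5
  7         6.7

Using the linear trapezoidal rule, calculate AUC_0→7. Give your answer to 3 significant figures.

AUC = 252 ng/mL·h

Trapezoidal AUC_0→7:
  [0→1.5]: (98.5+55.4)/2 × 1.5 = 115.425
  [1.5→2]: (55.4+45.8)/2 × 0.5 = 25.3
  [2→5]: (45.8+14.5)/2 × 3 = 90.45
  [5→7]: (14.5+6.7)/2 × 2 = 21.2
  Sum = 252.375 ng/mL·h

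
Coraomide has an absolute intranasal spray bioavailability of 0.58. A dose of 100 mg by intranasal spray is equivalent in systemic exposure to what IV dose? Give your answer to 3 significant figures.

Systemic exposure from an extravascular dose = F × D_ev, so the equivalent IV dose is F × D_ev.
D_iv = F × D_ev = 0.58 × 100 = 58 mg

D_iv = 58.0 mg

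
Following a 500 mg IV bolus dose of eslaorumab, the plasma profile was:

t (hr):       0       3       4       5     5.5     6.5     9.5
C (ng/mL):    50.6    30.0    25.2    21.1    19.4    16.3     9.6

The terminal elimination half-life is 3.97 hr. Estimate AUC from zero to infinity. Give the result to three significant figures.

AUC = 293 ng/mL·hr

Trapezoidal AUC_0→9.5:
  [0→3]: (50.6+30.0)/2 × 3 = 120.9
  [3→4]: (30.0+25.2)/2 × 1 = 27.6
  [4→5]: (25.2+21.1)/2 × 1 = 23.15
  [5→5.5]: (21.1+19.4)/2 × 0.5 = 10.125
  [5.5→6.5]: (19.4+16.3)/2 × 1 = 17.85
  [6.5→9.5]: (16.3+9.6)/2 × 3 = 38.85
  Sum = 238.475 ng/mL·hr
k_e = ln2 / t½ = 0.693147 / 3.97 = 0.1746 hr^-1
Extrapolated tail: C_last / k_e = 9.6 / 0.1746 = 54.983
AUC_0→∞ = 238.475 + 54.983 = 293.458 ng/mL·hr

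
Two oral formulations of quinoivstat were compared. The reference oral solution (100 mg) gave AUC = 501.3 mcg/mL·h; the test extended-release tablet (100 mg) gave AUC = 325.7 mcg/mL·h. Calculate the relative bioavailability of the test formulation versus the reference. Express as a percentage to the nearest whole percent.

F_rel = (AUC_test/D_test) / (AUC_ref/D_ref)
      = (325.7/100) / (501.3/100)
      = 3.257 / 5.013 = 0.6497 = 64.97%

F_rel = 65%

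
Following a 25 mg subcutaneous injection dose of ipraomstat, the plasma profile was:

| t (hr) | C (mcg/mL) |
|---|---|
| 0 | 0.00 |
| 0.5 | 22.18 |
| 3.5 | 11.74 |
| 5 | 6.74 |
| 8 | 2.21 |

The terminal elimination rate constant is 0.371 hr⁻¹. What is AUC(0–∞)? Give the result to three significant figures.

Trapezoidal AUC_0→8:
  [0→0.5]: (0.00+22.18)/2 × 0.5 = 5.545
  [0.5→3.5]: (22.18+11.74)/2 × 3 = 50.88
  [3.5→5]: (11.74+6.74)/2 × 1.5 = 13.86
  [5→8]: (6.74+2.21)/2 × 3 = 13.425
  Sum = 83.71 mcg/mL·hr
Extrapolated tail: C_last / k_e = 2.21 / 0.371 = 5.957
AUC_0→∞ = 83.71 + 5.957 = 89.667 mcg/mL·hr

AUC = 89.7 mcg/mL·hr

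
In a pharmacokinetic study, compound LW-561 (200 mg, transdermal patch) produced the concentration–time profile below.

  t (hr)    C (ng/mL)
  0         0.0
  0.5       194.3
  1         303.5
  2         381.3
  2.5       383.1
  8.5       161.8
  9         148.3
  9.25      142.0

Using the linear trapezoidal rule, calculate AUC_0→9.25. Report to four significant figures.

AUC = 2455 ng/mL·hr

Trapezoidal AUC_0→9.25:
  [0→0.5]: (0.0+194.3)/2 × 0.5 = 48.575
  [0.5→1]: (194.3+303.5)/2 × 0.5 = 124.45
  [1→2]: (303.5+381.3)/2 × 1 = 342.4
  [2→2.5]: (381.3+383.1)/2 × 0.5 = 191.1
  [2.5→8.5]: (383.1+161.8)/2 × 6 = 1634.7
  [8.5→9]: (161.8+148.3)/2 × 0.5 = 77.525
  [9→9.25]: (148.3+142.0)/2 × 0.25 = 36.2875
  Sum = 2455.0375 ng/mL·hr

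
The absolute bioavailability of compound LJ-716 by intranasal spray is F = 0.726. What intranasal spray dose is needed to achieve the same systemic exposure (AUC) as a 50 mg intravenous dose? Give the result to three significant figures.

For equal systemic exposure: F × D_ev = D_iv
D_ev = D_iv / F = 50 / 0.726 = 68.8705 mg

D_intranasal = 68.9 mg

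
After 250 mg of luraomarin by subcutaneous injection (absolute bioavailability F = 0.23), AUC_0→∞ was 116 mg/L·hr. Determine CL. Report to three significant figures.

CL = 0.496 L/hr

CL = F × Dose / AUC_0→∞
   = 0.23 × 250 / 116 = 0.49569 L/hr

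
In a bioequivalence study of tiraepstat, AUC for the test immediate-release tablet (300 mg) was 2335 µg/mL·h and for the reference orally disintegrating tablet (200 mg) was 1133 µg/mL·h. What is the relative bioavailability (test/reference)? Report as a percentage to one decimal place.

F_rel = 137.4%

F_rel = (AUC_test/D_test) / (AUC_ref/D_ref)
      = (2335/300) / (1133/200)
      = 7.78333 / 5.665 = 1.3739 = 137.39%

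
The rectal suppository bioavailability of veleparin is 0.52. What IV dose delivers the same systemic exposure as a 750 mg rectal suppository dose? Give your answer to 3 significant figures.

Systemic exposure from an extravascular dose = F × D_ev, so the equivalent IV dose is F × D_ev.
D_iv = F × D_ev = 0.52 × 750 = 390 mg

D_iv = 390 mg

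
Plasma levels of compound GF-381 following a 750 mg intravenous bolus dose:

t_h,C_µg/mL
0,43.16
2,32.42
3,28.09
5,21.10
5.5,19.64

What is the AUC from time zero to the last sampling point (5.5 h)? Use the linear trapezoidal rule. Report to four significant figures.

AUC = 165.2 µg/mL·h

Trapezoidal AUC_0→5.5:
  [0→2]: (43.16+32.42)/2 × 2 = 75.58
  [2→3]: (32.42+28.09)/2 × 1 = 30.255
  [3→5]: (28.09+21.10)/2 × 2 = 49.19
  [5→5.5]: (21.10+19.64)/2 × 0.5 = 10.185
  Sum = 165.21 µg/mL·h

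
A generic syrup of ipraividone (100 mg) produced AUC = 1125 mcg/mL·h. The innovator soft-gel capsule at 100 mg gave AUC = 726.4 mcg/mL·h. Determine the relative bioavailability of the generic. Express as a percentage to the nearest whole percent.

F_rel = (AUC_test/D_test) / (AUC_ref/D_ref)
      = (1125/100) / (726.4/100)
      = 11.25 / 7.264 = 1.5487 = 154.87%

F_rel = 155%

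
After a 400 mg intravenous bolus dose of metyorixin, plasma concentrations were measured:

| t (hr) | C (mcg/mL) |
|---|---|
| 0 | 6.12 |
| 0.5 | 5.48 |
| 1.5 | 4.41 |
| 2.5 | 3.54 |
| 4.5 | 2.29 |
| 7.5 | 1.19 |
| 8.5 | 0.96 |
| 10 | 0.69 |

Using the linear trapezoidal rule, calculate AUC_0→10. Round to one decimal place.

AUC = 25.2 mcg/mL·hr

Trapezoidal AUC_0→10:
  [0→0.5]: (6.12+5.48)/2 × 0.5 = 2.9
  [0.5→1.5]: (5.48+4.41)/2 × 1 = 4.945
  [1.5→2.5]: (4.41+3.54)/2 × 1 = 3.975
  [2.5→4.5]: (3.54+2.29)/2 × 2 = 5.83
  [4.5→7.5]: (2.29+1.19)/2 × 3 = 5.22
  [7.5→8.5]: (1.19+0.96)/2 × 1 = 1.075
  [8.5→10]: (0.96+0.69)/2 × 1.5 = 1.2375
  Sum = 25.1825 mcg/mL·hr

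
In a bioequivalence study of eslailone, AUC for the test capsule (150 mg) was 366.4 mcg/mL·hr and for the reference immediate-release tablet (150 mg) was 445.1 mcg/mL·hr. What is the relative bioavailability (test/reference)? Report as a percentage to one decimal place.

F_rel = 82.3%

F_rel = (AUC_test/D_test) / (AUC_ref/D_ref)
      = (366.4/150) / (445.1/150)
      = 2.44267 / 2.96733 = 0.8232 = 82.32%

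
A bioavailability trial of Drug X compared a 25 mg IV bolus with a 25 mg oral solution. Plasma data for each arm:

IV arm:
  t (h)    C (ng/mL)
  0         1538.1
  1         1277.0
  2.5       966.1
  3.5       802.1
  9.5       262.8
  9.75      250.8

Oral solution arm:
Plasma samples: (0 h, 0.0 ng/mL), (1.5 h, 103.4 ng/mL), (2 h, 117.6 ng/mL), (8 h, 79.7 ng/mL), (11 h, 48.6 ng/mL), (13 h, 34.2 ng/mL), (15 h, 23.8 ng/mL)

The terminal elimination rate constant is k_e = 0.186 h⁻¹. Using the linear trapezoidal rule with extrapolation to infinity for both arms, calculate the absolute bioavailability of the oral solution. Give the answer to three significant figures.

Trapezoidal AUC_0→9.75 (IV):
  [0→1]: (1538.1+1277.0)/2 × 1 = 1407.55
  [1→2.5]: (1277.0+966.1)/2 × 1.5 = 1682.325
  [2.5→3.5]: (966.1+802.1)/2 × 1 = 884.1
  [3.5→9.5]: (802.1+262.8)/2 × 6 = 3194.7
  [9.5→9.75]: (262.8+250.8)/2 × 0.25 = 64.2
  Sum = 7232.875 ng/mL·h
IV tail: 250.8/0.186 = 1348.387; AUC_iv,0→∞ = 7232.875 + 1348.387 = 8581.262 ng/mL·h
Trapezoidal AUC_0→15 (oral solution):
  [0→1.5]: (0.0+103.4)/2 × 1.5 = 77.55
  [1.5→2]: (103.4+117.6)/2 × 0.5 = 55.25
  [2→8]: (117.6+79.7)/2 × 6 = 591.9
  [8→11]: (79.7+48.6)/2 × 3 = 192.45
  [11→13]: (48.6+34.2)/2 × 2 = 82.8
  [13→15]: (34.2+23.8)/2 × 2 = 58.0
  Sum = 1057.95 ng/mL·h
oral solution tail: 23.8/0.186 = 127.957; AUC_ev,0→∞ = 1057.95 + 127.957 = 1185.907 ng/mL·h
F = (AUC_ev/D_ev)/(AUC_iv/D_iv) = (1185.907/25)/(8581.262/25) = 47.43628/343.25048 = 0.1382

F = 0.138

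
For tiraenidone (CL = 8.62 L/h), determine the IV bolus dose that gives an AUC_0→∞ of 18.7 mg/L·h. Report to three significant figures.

Dose_iv = CL × AUC_0→∞
     = 8.62 × 18.7 = 161.194 mg

Dose = 161 mg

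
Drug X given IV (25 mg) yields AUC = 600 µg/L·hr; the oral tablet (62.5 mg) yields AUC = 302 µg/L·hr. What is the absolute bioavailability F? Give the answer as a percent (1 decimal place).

F = (AUC_ev / D_ev) / (AUC_iv / D_iv)
  = (302/62.5) / (600/25)
  = 4.832 / 24 = 0.2013
  = 20.13%

F = 20.1%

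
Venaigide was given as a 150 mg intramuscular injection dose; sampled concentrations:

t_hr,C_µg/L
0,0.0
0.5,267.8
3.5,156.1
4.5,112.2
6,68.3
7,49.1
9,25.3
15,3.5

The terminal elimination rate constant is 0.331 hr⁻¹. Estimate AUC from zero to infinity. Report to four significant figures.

AUC = 1202 µg/L·hr

Trapezoidal AUC_0→15:
  [0→0.5]: (0.0+267.8)/2 × 0.5 = 66.95
  [0.5→3.5]: (267.8+156.1)/2 × 3 = 635.85
  [3.5→4.5]: (156.1+112.2)/2 × 1 = 134.15
  [4.5→6]: (112.2+68.3)/2 × 1.5 = 135.375
  [6→7]: (68.3+49.1)/2 × 1 = 58.7
  [7→9]: (49.1+25.3)/2 × 2 = 74.4
  [9→15]: (25.3+3.5)/2 × 6 = 86.4
  Sum = 1191.825 µg/L·hr
Extrapolated tail: C_last / k_e = 3.5 / 0.331 = 10.574
AUC_0→∞ = 1191.825 + 10.574 = 1202.399 µg/L·hr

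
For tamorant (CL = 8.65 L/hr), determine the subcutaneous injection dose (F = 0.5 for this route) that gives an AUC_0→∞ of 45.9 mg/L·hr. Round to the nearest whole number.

Dose = 794 mg

Dose = CL × AUC_0→∞ / F
     = 8.65 × 45.9 / 0.5 = 794.07 mg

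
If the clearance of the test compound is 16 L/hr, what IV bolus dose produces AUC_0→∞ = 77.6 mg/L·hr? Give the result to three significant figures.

Dose = 1240 mg

Dose_iv = CL × AUC_0→∞
     = 16 × 77.6 = 1241.6 mg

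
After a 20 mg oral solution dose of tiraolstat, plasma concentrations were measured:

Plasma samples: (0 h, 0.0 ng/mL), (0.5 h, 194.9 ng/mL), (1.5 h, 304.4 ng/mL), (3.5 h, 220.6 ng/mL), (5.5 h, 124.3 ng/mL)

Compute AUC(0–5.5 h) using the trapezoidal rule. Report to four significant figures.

Trapezoidal AUC_0→5.5:
  [0→0.5]: (0.0+194.9)/2 × 0.5 = 48.725
  [0.5→1.5]: (194.9+304.4)/2 × 1 = 249.65
  [1.5→3.5]: (304.4+220.6)/2 × 2 = 525.0
  [3.5→5.5]: (220.6+124.3)/2 × 2 = 344.9
  Sum = 1168.275 ng/mL·h

AUC = 1168 ng/mL·h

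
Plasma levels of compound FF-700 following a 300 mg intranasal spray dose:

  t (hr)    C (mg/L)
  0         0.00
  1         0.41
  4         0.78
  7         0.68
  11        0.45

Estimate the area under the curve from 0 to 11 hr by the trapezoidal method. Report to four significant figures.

AUC = 6.440 mg/L·hr

Trapezoidal AUC_0→11:
  [0→1]: (0.00+0.41)/2 × 1 = 0.205
  [1→4]: (0.41+0.78)/2 × 3 = 1.785
  [4→7]: (0.78+0.68)/2 × 3 = 2.19
  [7→11]: (0.68+0.45)/2 × 4 = 2.26
  Sum = 6.44 mg/L·hr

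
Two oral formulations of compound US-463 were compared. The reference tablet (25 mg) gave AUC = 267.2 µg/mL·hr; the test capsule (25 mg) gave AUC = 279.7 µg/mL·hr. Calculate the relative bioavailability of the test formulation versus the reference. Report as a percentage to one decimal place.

F_rel = 104.7%

F_rel = (AUC_test/D_test) / (AUC_ref/D_ref)
      = (279.7/25) / (267.2/25)
      = 11.188 / 10.688 = 1.0468 = 104.68%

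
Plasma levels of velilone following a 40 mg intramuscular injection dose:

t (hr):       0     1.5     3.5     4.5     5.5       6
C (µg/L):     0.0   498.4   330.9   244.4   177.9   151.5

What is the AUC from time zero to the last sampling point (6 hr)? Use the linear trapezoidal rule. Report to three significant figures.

AUC = 1780 µg/L·hr

Trapezoidal AUC_0→6:
  [0→1.5]: (0.0+498.4)/2 × 1.5 = 373.8
  [1.5→3.5]: (498.4+330.9)/2 × 2 = 829.3
  [3.5→4.5]: (330.9+244.4)/2 × 1 = 287.65
  [4.5→5.5]: (244.4+177.9)/2 × 1 = 211.15
  [5.5→6]: (177.9+151.5)/2 × 0.5 = 82.35
  Sum = 1784.25 µg/L·hr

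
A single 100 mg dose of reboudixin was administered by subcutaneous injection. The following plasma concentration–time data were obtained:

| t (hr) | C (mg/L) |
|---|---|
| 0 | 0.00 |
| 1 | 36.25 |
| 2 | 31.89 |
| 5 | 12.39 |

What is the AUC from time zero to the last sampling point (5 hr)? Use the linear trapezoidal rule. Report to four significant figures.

Trapezoidal AUC_0→5:
  [0→1]: (0.00+36.25)/2 × 1 = 18.125
  [1→2]: (36.25+31.89)/2 × 1 = 34.07
  [2→5]: (31.89+12.39)/2 × 3 = 66.42
  Sum = 118.615 mg/L·hr

AUC = 118.6 mg/L·hr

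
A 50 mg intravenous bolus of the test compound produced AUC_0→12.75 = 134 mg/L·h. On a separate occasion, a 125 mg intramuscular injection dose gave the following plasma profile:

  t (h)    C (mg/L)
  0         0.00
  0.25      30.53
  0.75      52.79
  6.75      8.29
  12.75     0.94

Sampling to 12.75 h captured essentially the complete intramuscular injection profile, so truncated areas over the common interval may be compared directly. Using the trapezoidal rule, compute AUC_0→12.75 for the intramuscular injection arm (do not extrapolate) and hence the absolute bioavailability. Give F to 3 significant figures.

Trapezoidal AUC_0→12.75 (intramuscular injection):
  [0→0.25]: (0.00+30.53)/2 × 0.25 = 3.81625
  [0.25→0.75]: (30.53+52.79)/2 × 0.5 = 20.83
  [0.75→6.75]: (52.79+8.29)/2 × 6 = 183.24
  [6.75→12.75]: (8.29+0.94)/2 × 6 = 27.69
  Sum = 235.57625 mg/L·h
F = (AUC_ev/D_ev)/(AUC_iv/D_iv) = (235.57625/125)/(134/50) = 1.88461/2.68 = 0.7032

F = 0.703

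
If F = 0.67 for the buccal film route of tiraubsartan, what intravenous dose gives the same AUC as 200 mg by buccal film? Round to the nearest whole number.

Systemic exposure from an extravascular dose = F × D_ev, so the equivalent IV dose is F × D_ev.
D_iv = F × D_ev = 0.67 × 200 = 134 mg

D_iv = 134 mg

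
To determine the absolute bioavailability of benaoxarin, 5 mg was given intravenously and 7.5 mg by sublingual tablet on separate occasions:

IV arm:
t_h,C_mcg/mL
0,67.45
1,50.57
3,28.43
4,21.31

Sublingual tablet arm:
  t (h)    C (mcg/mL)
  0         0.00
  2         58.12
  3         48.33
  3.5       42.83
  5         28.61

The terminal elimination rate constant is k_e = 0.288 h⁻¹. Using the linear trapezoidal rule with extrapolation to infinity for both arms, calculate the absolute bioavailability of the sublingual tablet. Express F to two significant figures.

F = 0.81

Trapezoidal AUC_0→4 (IV):
  [0→1]: (67.45+50.57)/2 × 1 = 59.01
  [1→3]: (50.57+28.43)/2 × 2 = 79.0
  [3→4]: (28.43+21.31)/2 × 1 = 24.87
  Sum = 162.88 mcg/mL·h
IV tail: 21.31/0.288 = 73.993; AUC_iv,0→∞ = 162.88 + 73.993 = 236.873 mcg/mL·h
Trapezoidal AUC_0→5 (sublingual tablet):
  [0→2]: (0.00+58.12)/2 × 2 = 58.12
  [2→3]: (58.12+48.33)/2 × 1 = 53.225
  [3→3.5]: (48.33+42.83)/2 × 0.5 = 22.79
  [3.5→5]: (42.83+28.61)/2 × 1.5 = 53.58
  Sum = 187.715 mcg/mL·h
sublingual tablet tail: 28.61/0.288 = 99.340; AUC_ev,0→∞ = 187.715 + 99.340 = 287.055 mcg/mL·h
F = (AUC_ev/D_ev)/(AUC_iv/D_iv) = (287.055/7.5)/(236.873/5) = 38.274/47.3746 = 0.8079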